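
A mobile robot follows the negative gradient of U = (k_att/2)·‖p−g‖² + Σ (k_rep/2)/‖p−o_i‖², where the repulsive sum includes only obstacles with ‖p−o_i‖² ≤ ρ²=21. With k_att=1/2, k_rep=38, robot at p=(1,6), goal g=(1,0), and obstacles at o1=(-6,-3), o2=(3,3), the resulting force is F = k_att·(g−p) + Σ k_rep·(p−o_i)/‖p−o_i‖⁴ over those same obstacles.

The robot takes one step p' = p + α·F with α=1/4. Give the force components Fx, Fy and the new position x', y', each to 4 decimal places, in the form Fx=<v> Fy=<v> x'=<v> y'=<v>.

F_att = 1/2·(g−p) = 1/2·(0,-6) = (0.0000,-3.0000)
o1: d²=130 > ρ²=21 → inactive
o2: d²=13 ≤ ρ²=21; F_rep = 38·(-2,3)/13² = (-0.4497,0.6746)
F = F_att + ΣF_rep = (-0.4497,-2.3254)
p' = p + 1/4·F = (0.8876,5.4186)

Fx=-0.4497 Fy=-2.3254 x'=0.8876 y'=5.4186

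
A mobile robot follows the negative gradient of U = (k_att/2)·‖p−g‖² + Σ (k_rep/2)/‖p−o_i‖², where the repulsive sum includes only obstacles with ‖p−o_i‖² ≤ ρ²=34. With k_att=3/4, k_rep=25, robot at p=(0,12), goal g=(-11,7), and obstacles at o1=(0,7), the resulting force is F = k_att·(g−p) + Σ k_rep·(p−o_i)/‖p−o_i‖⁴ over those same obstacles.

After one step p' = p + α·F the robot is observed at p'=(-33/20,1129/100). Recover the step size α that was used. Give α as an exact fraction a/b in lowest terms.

α = 1/5

F_att = 3/4·(g−p) = 3/4·(-11,-5) = (-8.2500,-3.7500)
o1: d²=25 ≤ ρ²=34; F_rep = 25·(0,5)/25² = (0.0000,0.2000)
F = F_att + ΣF_rep = (-8.2500,-3.5500)
Δp = p'−p = (-1.6500,-0.7100); α = Δx/Fx = (-33/20) / (-33/4) = 1/5
check: Δy/Fy = (-71/100) / (-71/20) = 1/5 ✓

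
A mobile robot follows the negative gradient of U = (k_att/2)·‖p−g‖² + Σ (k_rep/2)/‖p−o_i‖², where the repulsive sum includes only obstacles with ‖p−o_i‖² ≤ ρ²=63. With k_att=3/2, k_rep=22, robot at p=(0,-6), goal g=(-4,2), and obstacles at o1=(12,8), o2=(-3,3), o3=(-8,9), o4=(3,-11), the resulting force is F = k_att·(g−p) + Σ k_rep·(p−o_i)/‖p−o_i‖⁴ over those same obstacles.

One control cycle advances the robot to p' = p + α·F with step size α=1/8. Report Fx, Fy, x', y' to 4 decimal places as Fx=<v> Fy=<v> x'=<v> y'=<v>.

F_att = 3/2·(g−p) = 3/2·(-4,8) = (-6.0000,12.0000)
o1: d²=340 > ρ²=63 → inactive
o2: d²=90 > ρ²=63 → inactive
o3: d²=289 > ρ²=63 → inactive
o4: d²=34 ≤ ρ²=63; F_rep = 22·(-3,5)/34² = (-0.0571,0.0952)
F = F_att + ΣF_rep = (-6.0571,12.0952)
p' = p + 1/8·F = (-0.7571,-4.4881)

Fx=-6.0571 Fy=12.0952 x'=-0.7571 y'=-4.4881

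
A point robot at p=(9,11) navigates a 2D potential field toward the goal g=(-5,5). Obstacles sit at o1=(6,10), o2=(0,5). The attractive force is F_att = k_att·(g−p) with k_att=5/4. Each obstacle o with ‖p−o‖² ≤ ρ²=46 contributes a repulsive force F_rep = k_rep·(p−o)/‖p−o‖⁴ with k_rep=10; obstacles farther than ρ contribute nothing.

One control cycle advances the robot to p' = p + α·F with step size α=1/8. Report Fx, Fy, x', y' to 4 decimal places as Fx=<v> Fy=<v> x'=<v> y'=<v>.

Fx=-17.2000 Fy=-7.4000 x'=6.8500 y'=10.0750

F_att = 5/4·(g−p) = 5/4·(-14,-6) = (-17.5000,-7.5000)
o1: d²=10 ≤ ρ²=46; F_rep = 10·(3,1)/10² = (0.3000,0.1000)
o2: d²=117 > ρ²=46 → inactive
F = F_att + ΣF_rep = (-17.2000,-7.4000)
p' = p + 1/8·F = (6.8500,10.0750)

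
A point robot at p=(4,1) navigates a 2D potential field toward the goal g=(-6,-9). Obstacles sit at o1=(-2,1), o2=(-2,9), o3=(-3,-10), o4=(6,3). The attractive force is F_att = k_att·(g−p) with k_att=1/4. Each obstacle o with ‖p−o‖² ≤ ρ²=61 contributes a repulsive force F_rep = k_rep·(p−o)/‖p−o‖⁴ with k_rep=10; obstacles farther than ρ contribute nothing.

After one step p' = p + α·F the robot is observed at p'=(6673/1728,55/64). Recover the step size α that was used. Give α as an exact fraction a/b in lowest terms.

F_att = 1/4·(g−p) = 1/4·(-10,-10) = (-2.5000,-2.5000)
o1: d²=36 ≤ ρ²=61; F_rep = 10·(6,0)/36² = (0.0463,0.0000)
o2: d²=100 > ρ²=61 → inactive
o3: d²=170 > ρ²=61 → inactive
o4: d²=8 ≤ ρ²=61; F_rep = 10·(-2,-2)/8² = (-0.3125,-0.3125)
F = F_att + ΣF_rep = (-2.7662,-2.8125)
Δp = p'−p = (-0.1383,-0.1406); α = Δx/Fx = (-239/1728) / (-1195/432) = 1/20
check: Δy/Fy = (-9/64) / (-45/16) = 1/20 ✓

α = 1/20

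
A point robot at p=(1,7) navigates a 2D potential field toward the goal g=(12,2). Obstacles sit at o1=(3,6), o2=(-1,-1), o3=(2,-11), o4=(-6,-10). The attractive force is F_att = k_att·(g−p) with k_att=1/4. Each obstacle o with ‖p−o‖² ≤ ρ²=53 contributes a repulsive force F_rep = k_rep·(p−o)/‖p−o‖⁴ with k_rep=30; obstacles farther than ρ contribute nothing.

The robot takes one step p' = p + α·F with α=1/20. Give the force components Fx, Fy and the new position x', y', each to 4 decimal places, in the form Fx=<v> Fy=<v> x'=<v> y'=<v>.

Fx=0.3500 Fy=-0.0500 x'=1.0175 y'=6.9975

F_att = 1/4·(g−p) = 1/4·(11,-5) = (2.7500,-1.2500)
o1: d²=5 ≤ ρ²=53; F_rep = 30·(-2,1)/5² = (-2.4000,1.2000)
o2: d²=68 > ρ²=53 → inactive
o3: d²=325 > ρ²=53 → inactive
o4: d²=338 > ρ²=53 → inactive
F = F_att + ΣF_rep = (0.3500,-0.0500)
p' = p + 1/20·F = (1.0175,6.9975)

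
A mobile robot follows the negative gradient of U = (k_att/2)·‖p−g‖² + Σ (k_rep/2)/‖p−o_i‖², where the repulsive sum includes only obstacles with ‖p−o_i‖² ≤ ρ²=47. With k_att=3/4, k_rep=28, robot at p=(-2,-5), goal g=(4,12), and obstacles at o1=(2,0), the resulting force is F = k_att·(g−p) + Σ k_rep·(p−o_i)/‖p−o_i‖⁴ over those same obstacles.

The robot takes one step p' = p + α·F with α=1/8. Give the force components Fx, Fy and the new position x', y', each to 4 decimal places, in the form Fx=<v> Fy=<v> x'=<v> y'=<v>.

Fx=4.4334 Fy=12.6667 x'=-1.4458 y'=-3.4167

F_att = 3/4·(g−p) = 3/4·(6,17) = (4.5000,12.7500)
o1: d²=41 ≤ ρ²=47; F_rep = 28·(-4,-5)/41² = (-0.0666,-0.0833)
F = F_att + ΣF_rep = (4.4334,12.6667)
p' = p + 1/8·F = (-1.4458,-3.4167)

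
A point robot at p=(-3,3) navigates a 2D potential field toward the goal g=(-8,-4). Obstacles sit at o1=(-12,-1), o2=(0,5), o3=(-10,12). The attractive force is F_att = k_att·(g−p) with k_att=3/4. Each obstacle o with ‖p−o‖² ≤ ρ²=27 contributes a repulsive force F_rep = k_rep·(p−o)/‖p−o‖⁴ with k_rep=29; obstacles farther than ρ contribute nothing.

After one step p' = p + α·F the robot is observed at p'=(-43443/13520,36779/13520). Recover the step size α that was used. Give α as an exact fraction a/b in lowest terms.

α = 1/20

F_att = 3/4·(g−p) = 3/4·(-5,-7) = (-3.7500,-5.2500)
o1: d²=97 > ρ²=27 → inactive
o2: d²=13 ≤ ρ²=27; F_rep = 29·(-3,-2)/13² = (-0.5148,-0.3432)
o3: d²=130 > ρ²=27 → inactive
F = F_att + ΣF_rep = (-4.2648,-5.5932)
Δp = p'−p = (-0.2132,-0.2797); α = Δx/Fx = (-2883/13520) / (-2883/676) = 1/20
check: Δy/Fy = (-3781/13520) / (-3781/676) = 1/20 ✓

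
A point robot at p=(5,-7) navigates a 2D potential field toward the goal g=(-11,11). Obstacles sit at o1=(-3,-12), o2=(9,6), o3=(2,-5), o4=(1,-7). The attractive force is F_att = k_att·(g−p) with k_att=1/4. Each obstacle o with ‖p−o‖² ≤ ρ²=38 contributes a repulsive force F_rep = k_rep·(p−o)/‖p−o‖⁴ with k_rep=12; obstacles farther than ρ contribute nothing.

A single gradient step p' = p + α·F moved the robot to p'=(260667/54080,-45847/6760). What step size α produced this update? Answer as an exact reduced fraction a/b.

α = 1/20

F_att = 1/4·(g−p) = 1/4·(-16,18) = (-4.0000,4.5000)
o1: d²=89 > ρ²=38 → inactive
o2: d²=185 > ρ²=38 → inactive
o3: d²=13 ≤ ρ²=38; F_rep = 12·(3,-2)/13² = (0.2130,-0.1420)
o4: d²=16 ≤ ρ²=38; F_rep = 12·(4,0)/16² = (0.1875,0.0000)
F = F_att + ΣF_rep = (-3.5995,4.3580)
Δp = p'−p = (-0.1800,0.2179); α = Δx/Fx = (-9733/54080) / (-9733/2704) = 1/20
check: Δy/Fy = (1473/6760) / (1473/338) = 1/20 ✓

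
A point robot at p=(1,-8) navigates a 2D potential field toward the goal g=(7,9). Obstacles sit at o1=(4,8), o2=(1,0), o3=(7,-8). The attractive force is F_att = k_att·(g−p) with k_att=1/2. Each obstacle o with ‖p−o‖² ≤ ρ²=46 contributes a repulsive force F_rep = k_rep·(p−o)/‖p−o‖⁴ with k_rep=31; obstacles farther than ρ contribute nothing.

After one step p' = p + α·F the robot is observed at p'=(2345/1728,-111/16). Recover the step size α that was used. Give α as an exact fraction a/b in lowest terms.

α = 1/8

F_att = 1/2·(g−p) = 1/2·(6,17) = (3.0000,8.5000)
o1: d²=265 > ρ²=46 → inactive
o2: d²=64 > ρ²=46 → inactive
o3: d²=36 ≤ ρ²=46; F_rep = 31·(-6,0)/36² = (-0.1435,0.0000)
F = F_att + ΣF_rep = (2.8565,8.5000)
Δp = p'−p = (0.3571,1.0625); α = Δx/Fx = (617/1728) / (617/216) = 1/8
check: Δy/Fy = (17/16) / (17/2) = 1/8 ✓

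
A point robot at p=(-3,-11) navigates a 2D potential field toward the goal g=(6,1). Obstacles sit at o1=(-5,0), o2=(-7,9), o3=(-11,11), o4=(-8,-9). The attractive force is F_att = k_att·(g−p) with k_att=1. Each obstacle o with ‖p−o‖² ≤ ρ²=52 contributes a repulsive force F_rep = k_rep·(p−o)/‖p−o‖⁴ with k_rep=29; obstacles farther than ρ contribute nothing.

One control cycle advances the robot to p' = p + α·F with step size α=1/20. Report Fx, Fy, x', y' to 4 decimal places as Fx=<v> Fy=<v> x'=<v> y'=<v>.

Fx=9.1724 Fy=11.9310 x'=-2.5414 y'=-10.4034

F_att = 1·(g−p) = 1·(9,12) = (9.0000,12.0000)
o1: d²=125 > ρ²=52 → inactive
o2: d²=416 > ρ²=52 → inactive
o3: d²=548 > ρ²=52 → inactive
o4: d²=29 ≤ ρ²=52; F_rep = 29·(5,-2)/29² = (0.1724,-0.0690)
F = F_att + ΣF_rep = (9.1724,11.9310)
p' = p + 1/20·F = (-2.5414,-10.4034)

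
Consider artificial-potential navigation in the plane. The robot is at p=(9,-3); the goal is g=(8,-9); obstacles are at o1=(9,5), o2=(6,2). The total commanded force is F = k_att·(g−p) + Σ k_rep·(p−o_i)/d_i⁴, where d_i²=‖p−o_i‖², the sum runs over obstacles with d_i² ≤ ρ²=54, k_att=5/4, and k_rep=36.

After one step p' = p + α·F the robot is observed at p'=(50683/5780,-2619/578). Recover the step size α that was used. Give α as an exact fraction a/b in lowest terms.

α = 1/5

F_att = 5/4·(g−p) = 5/4·(-1,-6) = (-1.2500,-7.5000)
o1: d²=64 > ρ²=54 → inactive
o2: d²=34 ≤ ρ²=54; F_rep = 36·(3,-5)/34² = (0.0934,-0.1557)
F = F_att + ΣF_rep = (-1.1566,-7.6557)
Δp = p'−p = (-0.2313,-1.5311); α = Δx/Fx = (-1337/5780) / (-1337/1156) = 1/5
check: Δy/Fy = (-885/578) / (-4425/578) = 1/5 ✓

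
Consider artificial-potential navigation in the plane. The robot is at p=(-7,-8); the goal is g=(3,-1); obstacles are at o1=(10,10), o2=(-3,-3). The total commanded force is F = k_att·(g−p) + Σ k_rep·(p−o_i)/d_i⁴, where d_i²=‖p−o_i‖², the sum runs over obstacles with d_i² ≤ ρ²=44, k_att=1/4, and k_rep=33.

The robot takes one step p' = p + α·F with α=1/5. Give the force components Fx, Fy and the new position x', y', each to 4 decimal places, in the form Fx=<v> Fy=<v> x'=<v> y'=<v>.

Fx=2.4215 Fy=1.6518 x'=-6.5157 y'=-7.6696

F_att = 1/4·(g−p) = 1/4·(10,7) = (2.5000,1.7500)
o1: d²=613 > ρ²=44 → inactive
o2: d²=41 ≤ ρ²=44; F_rep = 33·(-4,-5)/41² = (-0.0785,-0.0982)
F = F_att + ΣF_rep = (2.4215,1.6518)
p' = p + 1/5·F = (-6.5157,-7.6696)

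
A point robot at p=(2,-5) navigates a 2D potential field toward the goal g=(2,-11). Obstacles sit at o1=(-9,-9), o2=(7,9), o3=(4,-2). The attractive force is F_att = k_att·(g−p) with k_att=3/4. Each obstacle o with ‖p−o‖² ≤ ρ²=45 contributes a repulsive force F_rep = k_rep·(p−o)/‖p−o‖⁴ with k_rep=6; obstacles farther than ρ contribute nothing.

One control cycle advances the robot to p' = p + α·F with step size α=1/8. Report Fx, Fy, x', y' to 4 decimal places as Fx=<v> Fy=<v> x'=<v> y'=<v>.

Fx=-0.0710 Fy=-4.6065 x'=1.9911 y'=-5.5758

F_att = 3/4·(g−p) = 3/4·(0,-6) = (0.0000,-4.5000)
o1: d²=137 > ρ²=45 → inactive
o2: d²=221 > ρ²=45 → inactive
o3: d²=13 ≤ ρ²=45; F_rep = 6·(-2,-3)/13² = (-0.0710,-0.1065)
F = F_att + ΣF_rep = (-0.0710,-4.6065)
p' = p + 1/8·F = (1.9911,-5.5758)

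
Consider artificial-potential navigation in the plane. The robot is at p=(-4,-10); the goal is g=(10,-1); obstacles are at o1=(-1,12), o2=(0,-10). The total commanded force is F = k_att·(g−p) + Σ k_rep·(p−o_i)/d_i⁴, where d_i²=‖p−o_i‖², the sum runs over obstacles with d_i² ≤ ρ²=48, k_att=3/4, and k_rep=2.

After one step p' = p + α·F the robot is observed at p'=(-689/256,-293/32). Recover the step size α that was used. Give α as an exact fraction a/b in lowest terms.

α = 1/8

F_att = 3/4·(g−p) = 3/4·(14,9) = (10.5000,6.7500)
o1: d²=493 > ρ²=48 → inactive
o2: d²=16 ≤ ρ²=48; F_rep = 2·(-4,0)/16² = (-0.0312,0.0000)
F = F_att + ΣF_rep = (10.4688,6.7500)
Δp = p'−p = (1.3086,0.8438); α = Δx/Fx = (335/256) / (335/32) = 1/8
check: Δy/Fy = (27/32) / (27/4) = 1/8 ✓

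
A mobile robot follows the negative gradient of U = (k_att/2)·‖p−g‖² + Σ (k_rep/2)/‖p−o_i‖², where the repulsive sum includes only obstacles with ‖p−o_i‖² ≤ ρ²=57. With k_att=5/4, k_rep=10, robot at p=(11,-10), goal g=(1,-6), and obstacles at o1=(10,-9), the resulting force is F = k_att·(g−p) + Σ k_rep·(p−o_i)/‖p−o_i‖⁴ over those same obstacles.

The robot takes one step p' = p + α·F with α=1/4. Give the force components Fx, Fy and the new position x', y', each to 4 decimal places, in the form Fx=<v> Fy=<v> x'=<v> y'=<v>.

F_att = 5/4·(g−p) = 5/4·(-10,4) = (-12.5000,5.0000)
o1: d²=2 ≤ ρ²=57; F_rep = 10·(1,-1)/2² = (2.5000,-2.5000)
F = F_att + ΣF_rep = (-10.0000,2.5000)
p' = p + 1/4·F = (8.5000,-9.3750)

Fx=-10.0000 Fy=2.5000 x'=8.5000 y'=-9.3750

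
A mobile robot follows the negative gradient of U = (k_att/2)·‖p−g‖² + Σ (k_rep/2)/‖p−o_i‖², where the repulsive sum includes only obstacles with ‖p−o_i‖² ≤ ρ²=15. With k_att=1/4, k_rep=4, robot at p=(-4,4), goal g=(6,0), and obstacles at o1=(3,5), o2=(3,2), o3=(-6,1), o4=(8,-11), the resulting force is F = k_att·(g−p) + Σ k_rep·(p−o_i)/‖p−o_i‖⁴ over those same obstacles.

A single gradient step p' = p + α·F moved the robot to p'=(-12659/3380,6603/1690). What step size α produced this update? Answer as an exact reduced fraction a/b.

α = 1/10

F_att = 1/4·(g−p) = 1/4·(10,-4) = (2.5000,-1.0000)
o1: d²=50 > ρ²=15 → inactive
o2: d²=53 > ρ²=15 → inactive
o3: d²=13 ≤ ρ²=15; F_rep = 4·(2,3)/13² = (0.0473,0.0710)
o4: d²=369 > ρ²=15 → inactive
F = F_att + ΣF_rep = (2.5473,-0.9290)
Δp = p'−p = (0.2547,-0.0929); α = Δx/Fx = (861/3380) / (861/338) = 1/10
check: Δy/Fy = (-157/1690) / (-157/169) = 1/10 ✓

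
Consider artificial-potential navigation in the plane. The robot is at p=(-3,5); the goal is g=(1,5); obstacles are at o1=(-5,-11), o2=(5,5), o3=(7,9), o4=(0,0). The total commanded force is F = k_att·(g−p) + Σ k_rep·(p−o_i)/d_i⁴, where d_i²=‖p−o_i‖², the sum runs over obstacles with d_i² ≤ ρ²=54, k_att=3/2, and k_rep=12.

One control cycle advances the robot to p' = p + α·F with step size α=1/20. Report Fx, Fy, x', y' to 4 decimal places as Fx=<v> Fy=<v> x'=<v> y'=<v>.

F_att = 3/2·(g−p) = 3/2·(4,0) = (6.0000,0.0000)
o1: d²=260 > ρ²=54 → inactive
o2: d²=64 > ρ²=54 → inactive
o3: d²=116 > ρ²=54 → inactive
o4: d²=34 ≤ ρ²=54; F_rep = 12·(-3,5)/34² = (-0.0311,0.0519)
F = F_att + ΣF_rep = (5.9689,0.0519)
p' = p + 1/20·F = (-2.7016,5.0026)

Fx=5.9689 Fy=0.0519 x'=-2.7016 y'=5.0026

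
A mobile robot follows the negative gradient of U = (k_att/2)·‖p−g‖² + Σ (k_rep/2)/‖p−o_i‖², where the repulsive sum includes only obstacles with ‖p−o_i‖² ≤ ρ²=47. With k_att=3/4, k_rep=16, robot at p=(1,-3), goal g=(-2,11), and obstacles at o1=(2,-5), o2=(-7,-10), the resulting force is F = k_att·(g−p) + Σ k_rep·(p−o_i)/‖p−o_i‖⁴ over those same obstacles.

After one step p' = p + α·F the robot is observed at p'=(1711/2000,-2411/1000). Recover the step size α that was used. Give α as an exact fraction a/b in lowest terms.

α = 1/20

F_att = 3/4·(g−p) = 3/4·(-3,14) = (-2.2500,10.5000)
o1: d²=5 ≤ ρ²=47; F_rep = 16·(-1,2)/5² = (-0.6400,1.2800)
o2: d²=113 > ρ²=47 → inactive
F = F_att + ΣF_rep = (-2.8900,11.7800)
Δp = p'−p = (-0.1445,0.5890); α = Δx/Fx = (-289/2000) / (-289/100) = 1/20
check: Δy/Fy = (589/1000) / (589/50) = 1/20 ✓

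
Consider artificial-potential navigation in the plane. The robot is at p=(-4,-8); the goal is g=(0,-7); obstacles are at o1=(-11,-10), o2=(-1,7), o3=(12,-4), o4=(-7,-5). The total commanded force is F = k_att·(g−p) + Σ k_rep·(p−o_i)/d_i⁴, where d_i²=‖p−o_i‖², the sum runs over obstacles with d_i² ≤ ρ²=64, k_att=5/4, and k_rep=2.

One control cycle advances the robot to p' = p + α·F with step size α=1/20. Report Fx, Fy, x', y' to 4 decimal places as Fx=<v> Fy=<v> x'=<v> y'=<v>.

F_att = 5/4·(g−p) = 5/4·(4,1) = (5.0000,1.2500)
o1: d²=53 ≤ ρ²=64; F_rep = 2·(7,2)/53² = (0.0050,0.0014)
o2: d²=234 > ρ²=64 → inactive
o3: d²=272 > ρ²=64 → inactive
o4: d²=18 ≤ ρ²=64; F_rep = 2·(3,-3)/18² = (0.0185,-0.0185)
F = F_att + ΣF_rep = (5.0235,1.2329)
p' = p + 1/20·F = (-3.7488,-7.9384)

Fx=5.0235 Fy=1.2329 x'=-3.7488 y'=-7.9384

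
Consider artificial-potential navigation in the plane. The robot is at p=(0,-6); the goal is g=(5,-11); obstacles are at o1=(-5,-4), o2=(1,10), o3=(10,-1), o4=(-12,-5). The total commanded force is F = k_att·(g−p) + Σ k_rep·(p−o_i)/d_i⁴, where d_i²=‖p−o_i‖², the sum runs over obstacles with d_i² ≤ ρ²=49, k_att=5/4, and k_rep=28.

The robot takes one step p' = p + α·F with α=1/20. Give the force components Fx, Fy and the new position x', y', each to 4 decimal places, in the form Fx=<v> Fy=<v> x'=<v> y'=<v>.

Fx=6.4165 Fy=-6.3166 x'=0.3208 y'=-6.3158

F_att = 5/4·(g−p) = 5/4·(5,-5) = (6.2500,-6.2500)
o1: d²=29 ≤ ρ²=49; F_rep = 28·(5,-2)/29² = (0.1665,-0.0666)
o2: d²=257 > ρ²=49 → inactive
o3: d²=125 > ρ²=49 → inactive
o4: d²=145 > ρ²=49 → inactive
F = F_att + ΣF_rep = (6.4165,-6.3166)
p' = p + 1/20·F = (0.3208,-6.3158)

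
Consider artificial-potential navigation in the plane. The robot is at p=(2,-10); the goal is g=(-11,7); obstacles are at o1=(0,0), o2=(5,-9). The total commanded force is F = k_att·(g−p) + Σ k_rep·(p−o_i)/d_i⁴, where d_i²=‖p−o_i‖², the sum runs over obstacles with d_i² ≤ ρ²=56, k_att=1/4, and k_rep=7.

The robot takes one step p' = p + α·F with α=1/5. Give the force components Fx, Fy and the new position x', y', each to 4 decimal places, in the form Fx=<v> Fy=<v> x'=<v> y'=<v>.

Fx=-3.4600 Fy=4.1800 x'=1.3080 y'=-9.1640

F_att = 1/4·(g−p) = 1/4·(-13,17) = (-3.2500,4.2500)
o1: d²=104 > ρ²=56 → inactive
o2: d²=10 ≤ ρ²=56; F_rep = 7·(-3,-1)/10² = (-0.2100,-0.0700)
F = F_att + ΣF_rep = (-3.4600,4.1800)
p' = p + 1/5·F = (1.3080,-9.1640)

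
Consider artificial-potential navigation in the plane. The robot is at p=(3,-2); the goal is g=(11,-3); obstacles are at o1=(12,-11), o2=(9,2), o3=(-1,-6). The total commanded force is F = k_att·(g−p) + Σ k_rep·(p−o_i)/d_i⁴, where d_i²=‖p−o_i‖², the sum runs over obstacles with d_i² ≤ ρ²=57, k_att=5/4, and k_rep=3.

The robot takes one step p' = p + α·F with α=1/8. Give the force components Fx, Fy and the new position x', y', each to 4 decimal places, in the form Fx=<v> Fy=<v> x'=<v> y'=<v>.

F_att = 5/4·(g−p) = 5/4·(8,-1) = (10.0000,-1.2500)
o1: d²=162 > ρ²=57 → inactive
o2: d²=52 ≤ ρ²=57; F_rep = 3·(-6,-4)/52² = (-0.0067,-0.0044)
o3: d²=32 ≤ ρ²=57; F_rep = 3·(4,4)/32² = (0.0117,0.0117)
F = F_att + ΣF_rep = (10.0051,-1.2427)
p' = p + 1/8·F = (4.2506,-2.1553)

Fx=10.0051 Fy=-1.2427 x'=4.2506 y'=-2.1553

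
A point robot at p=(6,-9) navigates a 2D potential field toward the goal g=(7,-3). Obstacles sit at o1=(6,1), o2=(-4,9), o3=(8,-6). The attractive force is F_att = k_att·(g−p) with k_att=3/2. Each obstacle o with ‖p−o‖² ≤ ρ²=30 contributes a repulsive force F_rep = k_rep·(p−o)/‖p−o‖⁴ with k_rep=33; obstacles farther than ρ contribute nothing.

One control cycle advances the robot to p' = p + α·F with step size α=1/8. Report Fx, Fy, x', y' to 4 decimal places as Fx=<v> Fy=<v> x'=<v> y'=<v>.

F_att = 3/2·(g−p) = 3/2·(1,6) = (1.5000,9.0000)
o1: d²=100 > ρ²=30 → inactive
o2: d²=424 > ρ²=30 → inactive
o3: d²=13 ≤ ρ²=30; F_rep = 33·(-2,-3)/13² = (-0.3905,-0.5858)
F = F_att + ΣF_rep = (1.1095,8.4142)
p' = p + 1/8·F = (6.1387,-7.9482)

Fx=1.1095 Fy=8.4142 x'=6.1387 y'=-7.9482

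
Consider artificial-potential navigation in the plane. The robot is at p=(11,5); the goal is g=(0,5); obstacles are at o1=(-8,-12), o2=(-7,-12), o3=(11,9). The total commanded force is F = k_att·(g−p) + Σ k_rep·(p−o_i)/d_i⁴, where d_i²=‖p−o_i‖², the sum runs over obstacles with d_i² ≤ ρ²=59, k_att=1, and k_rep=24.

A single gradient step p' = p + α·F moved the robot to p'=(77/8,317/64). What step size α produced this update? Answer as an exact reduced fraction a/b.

α = 1/8

F_att = 1·(g−p) = 1·(-11,0) = (-11.0000,0.0000)
o1: d²=650 > ρ²=59 → inactive
o2: d²=613 > ρ²=59 → inactive
o3: d²=16 ≤ ρ²=59; F_rep = 24·(0,-4)/16² = (0.0000,-0.3750)
F = F_att + ΣF_rep = (-11.0000,-0.3750)
Δp = p'−p = (-1.3750,-0.0469); α = Δx/Fx = (-11/8) / (-11) = 1/8
check: Δy/Fy = (-3/64) / (-3/8) = 1/8 ✓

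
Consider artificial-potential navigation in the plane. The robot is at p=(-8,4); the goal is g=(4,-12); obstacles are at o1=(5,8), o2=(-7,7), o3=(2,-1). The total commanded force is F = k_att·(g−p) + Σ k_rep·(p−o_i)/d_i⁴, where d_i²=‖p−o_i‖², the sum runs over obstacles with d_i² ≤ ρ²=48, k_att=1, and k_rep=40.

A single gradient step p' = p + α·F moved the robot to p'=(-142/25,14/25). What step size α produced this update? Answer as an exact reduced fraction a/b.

α = 1/5

F_att = 1·(g−p) = 1·(12,-16) = (12.0000,-16.0000)
o1: d²=185 > ρ²=48 → inactive
o2: d²=10 ≤ ρ²=48; F_rep = 40·(-1,-3)/10² = (-0.4000,-1.2000)
o3: d²=125 > ρ²=48 → inactive
F = F_att + ΣF_rep = (11.6000,-17.2000)
Δp = p'−p = (2.3200,-3.4400); α = Δx/Fx = (58/25) / (58/5) = 1/5
check: Δy/Fy = (-86/25) / (-86/5) = 1/5 ✓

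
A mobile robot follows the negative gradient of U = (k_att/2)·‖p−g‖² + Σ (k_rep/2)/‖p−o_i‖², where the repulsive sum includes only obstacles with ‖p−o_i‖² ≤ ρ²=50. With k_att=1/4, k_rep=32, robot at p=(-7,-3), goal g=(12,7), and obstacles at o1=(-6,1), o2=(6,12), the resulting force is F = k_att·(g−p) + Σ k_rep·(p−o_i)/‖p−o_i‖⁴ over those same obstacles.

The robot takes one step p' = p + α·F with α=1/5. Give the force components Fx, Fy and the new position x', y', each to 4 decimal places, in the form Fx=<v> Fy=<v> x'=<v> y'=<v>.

F_att = 1/4·(g−p) = 1/4·(19,10) = (4.7500,2.5000)
o1: d²=17 ≤ ρ²=50; F_rep = 32·(-1,-4)/17² = (-0.1107,-0.4429)
o2: d²=394 > ρ²=50 → inactive
F = F_att + ΣF_rep = (4.6393,2.0571)
p' = p + 1/5·F = (-6.0721,-2.5886)

Fx=4.6393 Fy=2.0571 x'=-6.0721 y'=-2.5886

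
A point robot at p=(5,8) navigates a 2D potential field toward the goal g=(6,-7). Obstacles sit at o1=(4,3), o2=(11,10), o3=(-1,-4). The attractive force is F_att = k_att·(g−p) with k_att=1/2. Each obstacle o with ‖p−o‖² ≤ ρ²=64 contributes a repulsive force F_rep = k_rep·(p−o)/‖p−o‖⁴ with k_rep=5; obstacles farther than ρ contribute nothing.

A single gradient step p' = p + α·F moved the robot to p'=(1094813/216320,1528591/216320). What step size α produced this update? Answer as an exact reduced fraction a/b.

F_att = 1/2·(g−p) = 1/2·(1,-15) = (0.5000,-7.5000)
o1: d²=26 ≤ ρ²=64; F_rep = 5·(1,5)/26² = (0.0074,0.0370)
o2: d²=40 ≤ ρ²=64; F_rep = 5·(-6,-2)/40² = (-0.0187,-0.0063)
o3: d²=180 > ρ²=64 → inactive
F = F_att + ΣF_rep = (0.4886,-7.4693)
Δp = p'−p = (0.0611,-0.9337); α = Δx/Fx = (13213/216320) / (13213/27040) = 1/8
check: Δy/Fy = (-201969/216320) / (-201969/27040) = 1/8 ✓

α = 1/8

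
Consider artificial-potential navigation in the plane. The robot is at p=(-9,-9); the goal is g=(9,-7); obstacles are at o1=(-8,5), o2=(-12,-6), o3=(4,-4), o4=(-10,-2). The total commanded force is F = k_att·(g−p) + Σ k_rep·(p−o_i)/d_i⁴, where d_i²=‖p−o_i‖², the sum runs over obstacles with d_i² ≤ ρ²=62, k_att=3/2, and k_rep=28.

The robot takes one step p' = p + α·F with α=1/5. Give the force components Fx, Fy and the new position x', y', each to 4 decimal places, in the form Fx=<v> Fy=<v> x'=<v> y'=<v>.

Fx=27.2705 Fy=2.6623 x'=-3.5459 y'=-8.4675

F_att = 3/2·(g−p) = 3/2·(18,2) = (27.0000,3.0000)
o1: d²=197 > ρ²=62 → inactive
o2: d²=18 ≤ ρ²=62; F_rep = 28·(3,-3)/18² = (0.2593,-0.2593)
o3: d²=194 > ρ²=62 → inactive
o4: d²=50 ≤ ρ²=62; F_rep = 28·(1,-7)/50² = (0.0112,-0.0784)
F = F_att + ΣF_rep = (27.2705,2.6623)
p' = p + 1/5·F = (-3.5459,-8.4675)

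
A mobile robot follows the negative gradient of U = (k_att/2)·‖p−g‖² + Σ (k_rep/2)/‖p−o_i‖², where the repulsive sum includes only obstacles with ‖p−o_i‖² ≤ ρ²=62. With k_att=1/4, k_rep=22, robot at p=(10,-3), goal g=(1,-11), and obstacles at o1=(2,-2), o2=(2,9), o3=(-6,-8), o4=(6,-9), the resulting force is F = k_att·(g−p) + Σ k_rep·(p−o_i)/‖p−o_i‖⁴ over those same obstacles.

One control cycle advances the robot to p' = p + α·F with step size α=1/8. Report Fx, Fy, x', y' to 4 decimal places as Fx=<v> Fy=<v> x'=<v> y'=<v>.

F_att = 1/4·(g−p) = 1/4·(-9,-8) = (-2.2500,-2.0000)
o1: d²=65 > ρ²=62 → inactive
o2: d²=208 > ρ²=62 → inactive
o3: d²=281 > ρ²=62 → inactive
o4: d²=52 ≤ ρ²=62; F_rep = 22·(4,6)/52² = (0.0325,0.0488)
F = F_att + ΣF_rep = (-2.2175,-1.9512)
p' = p + 1/8·F = (9.7228,-3.2439)

Fx=-2.2175 Fy=-1.9512 x'=9.7228 y'=-3.2439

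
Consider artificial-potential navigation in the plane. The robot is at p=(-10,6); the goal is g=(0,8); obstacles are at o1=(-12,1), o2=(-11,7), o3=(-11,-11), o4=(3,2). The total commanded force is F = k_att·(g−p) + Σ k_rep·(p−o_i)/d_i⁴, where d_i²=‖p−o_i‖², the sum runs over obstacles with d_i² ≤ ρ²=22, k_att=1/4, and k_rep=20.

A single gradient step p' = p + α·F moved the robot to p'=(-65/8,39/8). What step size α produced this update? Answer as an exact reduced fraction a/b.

F_att = 1/4·(g−p) = 1/4·(10,2) = (2.5000,0.5000)
o1: d²=29 > ρ²=22 → inactive
o2: d²=2 ≤ ρ²=22; F_rep = 20·(1,-1)/2² = (5.0000,-5.0000)
o3: d²=290 > ρ²=22 → inactive
o4: d²=185 > ρ²=22 → inactive
F = F_att + ΣF_rep = (7.5000,-4.5000)
Δp = p'−p = (1.8750,-1.1250); α = Δx/Fx = (15/8) / (15/2) = 1/4
check: Δy/Fy = (-9/8) / (-9/2) = 1/4 ✓

α = 1/4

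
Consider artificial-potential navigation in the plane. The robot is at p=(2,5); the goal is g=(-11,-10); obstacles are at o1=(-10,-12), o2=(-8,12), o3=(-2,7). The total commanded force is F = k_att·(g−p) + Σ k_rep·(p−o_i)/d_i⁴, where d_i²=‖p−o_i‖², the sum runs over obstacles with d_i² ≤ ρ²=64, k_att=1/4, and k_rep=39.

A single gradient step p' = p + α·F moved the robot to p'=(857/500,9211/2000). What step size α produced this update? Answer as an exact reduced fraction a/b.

α = 1/10

F_att = 1/4·(g−p) = 1/4·(-13,-15) = (-3.2500,-3.7500)
o1: d²=433 > ρ²=64 → inactive
o2: d²=149 > ρ²=64 → inactive
o3: d²=20 ≤ ρ²=64; F_rep = 39·(4,-2)/20² = (0.3900,-0.1950)
F = F_att + ΣF_rep = (-2.8600,-3.9450)
Δp = p'−p = (-0.2860,-0.3945); α = Δx/Fx = (-143/500) / (-143/50) = 1/10
check: Δy/Fy = (-789/2000) / (-789/200) = 1/10 ✓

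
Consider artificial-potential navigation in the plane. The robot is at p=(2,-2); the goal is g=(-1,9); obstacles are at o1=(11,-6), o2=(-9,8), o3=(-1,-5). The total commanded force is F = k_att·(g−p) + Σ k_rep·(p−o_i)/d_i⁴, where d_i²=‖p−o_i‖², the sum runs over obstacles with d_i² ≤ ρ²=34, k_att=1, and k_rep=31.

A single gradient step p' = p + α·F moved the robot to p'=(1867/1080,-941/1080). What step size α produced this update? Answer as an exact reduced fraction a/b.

α = 1/10

F_att = 1·(g−p) = 1·(-3,11) = (-3.0000,11.0000)
o1: d²=97 > ρ²=34 → inactive
o2: d²=221 > ρ²=34 → inactive
o3: d²=18 ≤ ρ²=34; F_rep = 31·(3,3)/18² = (0.2870,0.2870)
F = F_att + ΣF_rep = (-2.7130,11.2870)
Δp = p'−p = (-0.2713,1.1287); α = Δx/Fx = (-293/1080) / (-293/108) = 1/10
check: Δy/Fy = (1219/1080) / (1219/108) = 1/10 ✓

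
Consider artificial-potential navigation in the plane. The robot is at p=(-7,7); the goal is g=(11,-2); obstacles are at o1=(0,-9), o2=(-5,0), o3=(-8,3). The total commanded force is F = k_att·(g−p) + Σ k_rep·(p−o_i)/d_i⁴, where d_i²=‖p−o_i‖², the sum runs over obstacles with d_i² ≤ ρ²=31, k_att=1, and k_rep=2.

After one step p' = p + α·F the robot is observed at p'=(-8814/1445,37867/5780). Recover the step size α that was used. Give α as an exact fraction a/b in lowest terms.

α = 1/20

F_att = 1·(g−p) = 1·(18,-9) = (18.0000,-9.0000)
o1: d²=305 > ρ²=31 → inactive
o2: d²=53 > ρ²=31 → inactive
o3: d²=17 ≤ ρ²=31; F_rep = 2·(1,4)/17² = (0.0069,0.0277)
F = F_att + ΣF_rep = (18.0069,-8.9723)
Δp = p'−p = (0.9003,-0.4486); α = Δx/Fx = (1301/1445) / (5204/289) = 1/20
check: Δy/Fy = (-2593/5780) / (-2593/289) = 1/20 ✓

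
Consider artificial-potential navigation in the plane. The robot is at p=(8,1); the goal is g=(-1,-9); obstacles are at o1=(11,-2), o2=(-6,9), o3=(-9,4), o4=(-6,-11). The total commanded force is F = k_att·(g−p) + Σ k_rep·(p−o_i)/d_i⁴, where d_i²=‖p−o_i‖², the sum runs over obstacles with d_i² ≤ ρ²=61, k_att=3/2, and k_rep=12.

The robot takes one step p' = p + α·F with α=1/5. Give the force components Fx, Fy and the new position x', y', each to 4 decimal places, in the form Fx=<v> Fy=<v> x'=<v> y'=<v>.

Fx=-13.6111 Fy=-14.8889 x'=5.2778 y'=-1.9778

F_att = 3/2·(g−p) = 3/2·(-9,-10) = (-13.5000,-15.0000)
o1: d²=18 ≤ ρ²=61; F_rep = 12·(-3,3)/18² = (-0.1111,0.1111)
o2: d²=260 > ρ²=61 → inactive
o3: d²=298 > ρ²=61 → inactive
o4: d²=340 > ρ²=61 → inactive
F = F_att + ΣF_rep = (-13.6111,-14.8889)
p' = p + 1/5·F = (5.2778,-1.9778)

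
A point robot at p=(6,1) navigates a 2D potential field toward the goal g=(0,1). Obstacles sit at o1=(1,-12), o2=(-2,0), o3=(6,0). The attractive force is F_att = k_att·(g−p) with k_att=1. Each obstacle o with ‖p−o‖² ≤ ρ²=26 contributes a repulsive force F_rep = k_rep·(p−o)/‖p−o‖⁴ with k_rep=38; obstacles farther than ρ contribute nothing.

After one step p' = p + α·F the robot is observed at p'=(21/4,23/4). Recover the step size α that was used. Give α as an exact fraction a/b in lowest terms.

α = 1/8

F_att = 1·(g−p) = 1·(-6,0) = (-6.0000,0.0000)
o1: d²=194 > ρ²=26 → inactive
o2: d²=65 > ρ²=26 → inactive
o3: d²=1 ≤ ρ²=26; F_rep = 38·(0,1)/1² = (0.0000,38.0000)
F = F_att + ΣF_rep = (-6.0000,38.0000)
Δp = p'−p = (-0.7500,4.7500); α = Δx/Fx = (-3/4) / (-6) = 1/8
check: Δy/Fy = (19/4) / (38) = 1/8 ✓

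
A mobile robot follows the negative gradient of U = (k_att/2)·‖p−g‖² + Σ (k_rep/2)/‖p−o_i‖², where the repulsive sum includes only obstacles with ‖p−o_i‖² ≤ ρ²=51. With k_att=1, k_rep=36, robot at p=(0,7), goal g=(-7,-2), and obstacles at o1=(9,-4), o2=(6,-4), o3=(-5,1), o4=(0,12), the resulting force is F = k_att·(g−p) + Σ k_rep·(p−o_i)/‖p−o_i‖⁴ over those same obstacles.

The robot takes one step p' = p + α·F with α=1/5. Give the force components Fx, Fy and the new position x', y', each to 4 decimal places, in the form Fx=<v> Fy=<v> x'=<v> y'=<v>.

F_att = 1·(g−p) = 1·(-7,-9) = (-7.0000,-9.0000)
o1: d²=202 > ρ²=51 → inactive
o2: d²=157 > ρ²=51 → inactive
o3: d²=61 > ρ²=51 → inactive
o4: d²=25 ≤ ρ²=51; F_rep = 36·(0,-5)/25² = (0.0000,-0.2880)
F = F_att + ΣF_rep = (-7.0000,-9.2880)
p' = p + 1/5·F = (-1.4000,5.1424)

Fx=-7.0000 Fy=-9.2880 x'=-1.4000 y'=5.1424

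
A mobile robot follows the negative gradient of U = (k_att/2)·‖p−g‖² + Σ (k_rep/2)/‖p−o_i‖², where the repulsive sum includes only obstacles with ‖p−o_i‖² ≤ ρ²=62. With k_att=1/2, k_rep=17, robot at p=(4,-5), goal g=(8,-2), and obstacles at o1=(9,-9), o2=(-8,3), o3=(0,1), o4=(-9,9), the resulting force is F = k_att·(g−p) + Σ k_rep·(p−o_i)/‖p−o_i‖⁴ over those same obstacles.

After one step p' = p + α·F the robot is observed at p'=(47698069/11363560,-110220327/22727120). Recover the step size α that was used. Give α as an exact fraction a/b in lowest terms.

F_att = 1/2·(g−p) = 1/2·(4,3) = (2.0000,1.5000)
o1: d²=41 ≤ ρ²=62; F_rep = 17·(-5,4)/41² = (-0.0506,0.0405)
o2: d²=208 > ρ²=62 → inactive
o3: d²=52 ≤ ρ²=62; F_rep = 17·(4,-6)/52² = (0.0251,-0.0377)
o4: d²=365 > ρ²=62 → inactive
F = F_att + ΣF_rep = (1.9746,1.5027)
Δp = p'−p = (0.1975,0.1503); α = Δx/Fx = (2243829/11363560) / (2243829/1136356) = 1/10
check: Δy/Fy = (3415273/22727120) / (3415273/2272712) = 1/10 ✓

α = 1/10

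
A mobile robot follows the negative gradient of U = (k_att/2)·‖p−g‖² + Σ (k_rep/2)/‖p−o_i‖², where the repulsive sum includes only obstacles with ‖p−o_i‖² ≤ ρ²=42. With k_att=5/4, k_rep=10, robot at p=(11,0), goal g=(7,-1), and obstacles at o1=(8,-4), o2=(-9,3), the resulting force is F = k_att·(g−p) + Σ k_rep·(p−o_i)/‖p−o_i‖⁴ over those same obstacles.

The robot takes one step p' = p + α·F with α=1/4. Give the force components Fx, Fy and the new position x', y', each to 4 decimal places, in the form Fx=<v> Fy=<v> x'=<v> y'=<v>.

F_att = 5/4·(g−p) = 5/4·(-4,-1) = (-5.0000,-1.2500)
o1: d²=25 ≤ ρ²=42; F_rep = 10·(3,4)/25² = (0.0480,0.0640)
o2: d²=409 > ρ²=42 → inactive
F = F_att + ΣF_rep = (-4.9520,-1.1860)
p' = p + 1/4·F = (9.7620,-0.2965)

Fx=-4.9520 Fy=-1.1860 x'=9.7620 y'=-0.2965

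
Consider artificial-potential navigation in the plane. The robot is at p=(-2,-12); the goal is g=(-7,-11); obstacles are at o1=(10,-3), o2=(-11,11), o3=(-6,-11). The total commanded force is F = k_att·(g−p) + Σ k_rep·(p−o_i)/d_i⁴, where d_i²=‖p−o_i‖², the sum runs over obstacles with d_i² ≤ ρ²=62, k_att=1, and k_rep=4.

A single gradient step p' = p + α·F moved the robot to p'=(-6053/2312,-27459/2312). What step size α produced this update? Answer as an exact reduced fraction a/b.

F_att = 1·(g−p) = 1·(-5,1) = (-5.0000,1.0000)
o1: d²=225 > ρ²=62 → inactive
o2: d²=610 > ρ²=62 → inactive
o3: d²=17 ≤ ρ²=62; F_rep = 4·(4,-1)/17² = (0.0554,-0.0138)
F = F_att + ΣF_rep = (-4.9446,0.9862)
Δp = p'−p = (-0.6181,0.1233); α = Δx/Fx = (-1429/2312) / (-1429/289) = 1/8
check: Δy/Fy = (285/2312) / (285/289) = 1/8 ✓

α = 1/8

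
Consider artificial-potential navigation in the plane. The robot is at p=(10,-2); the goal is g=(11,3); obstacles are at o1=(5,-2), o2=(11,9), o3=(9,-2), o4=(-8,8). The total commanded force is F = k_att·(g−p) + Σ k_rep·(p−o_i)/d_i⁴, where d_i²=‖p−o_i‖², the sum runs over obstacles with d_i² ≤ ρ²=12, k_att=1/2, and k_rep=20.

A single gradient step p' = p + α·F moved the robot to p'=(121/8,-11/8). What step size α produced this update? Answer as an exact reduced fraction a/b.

α = 1/4

F_att = 1/2·(g−p) = 1/2·(1,5) = (0.5000,2.5000)
o1: d²=25 > ρ²=12 → inactive
o2: d²=122 > ρ²=12 → inactive
o3: d²=1 ≤ ρ²=12; F_rep = 20·(1,0)/1² = (20.0000,0.0000)
o4: d²=424 > ρ²=12 → inactive
F = F_att + ΣF_rep = (20.5000,2.5000)
Δp = p'−p = (5.1250,0.6250); α = Δx/Fx = (41/8) / (41/2) = 1/4
check: Δy/Fy = (5/8) / (5/2) = 1/4 ✓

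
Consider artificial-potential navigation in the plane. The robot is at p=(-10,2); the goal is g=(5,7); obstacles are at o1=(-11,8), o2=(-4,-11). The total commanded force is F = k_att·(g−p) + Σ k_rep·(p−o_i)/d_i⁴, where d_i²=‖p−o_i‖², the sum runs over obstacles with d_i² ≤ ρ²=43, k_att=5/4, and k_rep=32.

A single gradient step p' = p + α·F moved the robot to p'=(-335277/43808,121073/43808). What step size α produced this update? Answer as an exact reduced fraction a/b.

F_att = 5/4·(g−p) = 5/4·(15,5) = (18.7500,6.2500)
o1: d²=37 ≤ ρ²=43; F_rep = 32·(1,-6)/37² = (0.0234,-0.1402)
o2: d²=205 > ρ²=43 → inactive
F = F_att + ΣF_rep = (18.7734,6.1098)
Δp = p'−p = (2.3467,0.7637); α = Δx/Fx = (102803/43808) / (102803/5476) = 1/8
check: Δy/Fy = (33457/43808) / (33457/5476) = 1/8 ✓

α = 1/8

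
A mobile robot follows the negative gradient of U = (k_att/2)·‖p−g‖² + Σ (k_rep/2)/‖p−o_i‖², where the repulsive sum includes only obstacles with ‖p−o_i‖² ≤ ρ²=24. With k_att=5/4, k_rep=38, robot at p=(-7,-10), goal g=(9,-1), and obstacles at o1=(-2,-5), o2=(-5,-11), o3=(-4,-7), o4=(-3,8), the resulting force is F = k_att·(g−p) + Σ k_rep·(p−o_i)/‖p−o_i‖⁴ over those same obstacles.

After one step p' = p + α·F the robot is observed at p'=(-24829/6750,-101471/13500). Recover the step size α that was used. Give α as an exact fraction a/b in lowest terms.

F_att = 5/4·(g−p) = 5/4·(16,9) = (20.0000,11.2500)
o1: d²=50 > ρ²=24 → inactive
o2: d²=5 ≤ ρ²=24; F_rep = 38·(-2,1)/5² = (-3.0400,1.5200)
o3: d²=18 ≤ ρ²=24; F_rep = 38·(-3,-3)/18² = (-0.3519,-0.3519)
o4: d²=340 > ρ²=24 → inactive
F = F_att + ΣF_rep = (16.6081,12.4181)
Δp = p'−p = (3.3216,2.4836); α = Δx/Fx = (22421/6750) / (22421/1350) = 1/5
check: Δy/Fy = (33529/13500) / (33529/2700) = 1/5 ✓

α = 1/5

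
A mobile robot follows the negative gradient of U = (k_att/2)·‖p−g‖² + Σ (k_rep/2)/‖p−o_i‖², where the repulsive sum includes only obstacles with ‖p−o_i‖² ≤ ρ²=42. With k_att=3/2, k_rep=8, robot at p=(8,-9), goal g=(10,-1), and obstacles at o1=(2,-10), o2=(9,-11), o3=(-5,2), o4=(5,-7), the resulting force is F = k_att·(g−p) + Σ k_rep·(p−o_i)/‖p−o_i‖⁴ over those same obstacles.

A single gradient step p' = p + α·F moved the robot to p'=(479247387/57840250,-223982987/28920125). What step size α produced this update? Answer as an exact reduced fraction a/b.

α = 1/10

F_att = 3/2·(g−p) = 3/2·(2,8) = (3.0000,12.0000)
o1: d²=37 ≤ ρ²=42; F_rep = 8·(6,1)/37² = (0.0351,0.0058)
o2: d²=5 ≤ ρ²=42; F_rep = 8·(-1,2)/5² = (-0.3200,0.6400)
o3: d²=290 > ρ²=42 → inactive
o4: d²=13 ≤ ρ²=42; F_rep = 8·(3,-2)/13² = (0.1420,-0.0947)
F = F_att + ΣF_rep = (2.8571,12.5512)
Δp = p'−p = (0.2857,1.2551); α = Δx/Fx = (16525387/57840250) / (16525387/5784025) = 1/10
check: Δy/Fy = (36298138/28920125) / (72596276/5784025) = 1/10 ✓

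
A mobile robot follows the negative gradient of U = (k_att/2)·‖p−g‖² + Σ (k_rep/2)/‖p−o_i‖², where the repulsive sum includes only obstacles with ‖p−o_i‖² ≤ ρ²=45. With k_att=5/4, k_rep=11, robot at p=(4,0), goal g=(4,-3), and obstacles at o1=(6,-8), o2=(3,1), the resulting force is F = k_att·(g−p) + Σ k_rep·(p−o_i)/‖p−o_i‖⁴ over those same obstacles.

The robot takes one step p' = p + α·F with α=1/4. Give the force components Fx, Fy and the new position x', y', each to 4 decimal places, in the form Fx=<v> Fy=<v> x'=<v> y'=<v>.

F_att = 5/4·(g−p) = 5/4·(0,-3) = (0.0000,-3.7500)
o1: d²=68 > ρ²=45 → inactive
o2: d²=2 ≤ ρ²=45; F_rep = 11·(1,-1)/2² = (2.7500,-2.7500)
F = F_att + ΣF_rep = (2.7500,-6.5000)
p' = p + 1/4·F = (4.6875,-1.6250)

Fx=2.7500 Fy=-6.5000 x'=4.6875 y'=-1.6250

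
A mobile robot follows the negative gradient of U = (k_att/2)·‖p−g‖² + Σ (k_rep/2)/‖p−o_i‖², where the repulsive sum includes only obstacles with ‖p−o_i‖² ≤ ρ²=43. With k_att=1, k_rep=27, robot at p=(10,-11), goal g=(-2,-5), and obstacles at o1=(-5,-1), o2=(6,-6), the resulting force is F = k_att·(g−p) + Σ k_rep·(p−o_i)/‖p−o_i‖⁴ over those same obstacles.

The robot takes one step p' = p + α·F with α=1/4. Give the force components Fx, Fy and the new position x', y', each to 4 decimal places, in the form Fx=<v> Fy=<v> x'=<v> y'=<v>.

F_att = 1·(g−p) = 1·(-12,6) = (-12.0000,6.0000)
o1: d²=325 > ρ²=43 → inactive
o2: d²=41 ≤ ρ²=43; F_rep = 27·(4,-5)/41² = (0.0642,-0.0803)
F = F_att + ΣF_rep = (-11.9358,5.9197)
p' = p + 1/4·F = (7.0161,-9.5201)

Fx=-11.9358 Fy=5.9197 x'=7.0161 y'=-9.5201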